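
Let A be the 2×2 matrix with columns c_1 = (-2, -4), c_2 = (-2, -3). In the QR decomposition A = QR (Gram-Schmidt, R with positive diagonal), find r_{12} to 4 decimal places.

r_{12} = 3.5777

e_1 = c_1/‖c_1‖ = (-2, -4)/4.4721 = (-0.4472, -0.8944).
r_{12} = e_1·c_2 = 3.5777.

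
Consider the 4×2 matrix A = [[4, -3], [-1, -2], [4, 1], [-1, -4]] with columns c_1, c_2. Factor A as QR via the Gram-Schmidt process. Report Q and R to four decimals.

c_1 = (4, -1, 4, -1); ‖c_1‖ = 5.8310, so e_1 = (0.6860, -0.1715, 0.6860, -0.1715).
e_1·c_2 = 0.6860·(-3) + (-0.1715)·(-2) + 0.6860·1 + (-0.1715)·(-4) = -0.3430.
u_2 = c_2 + 0.3430·e_1 = (-2.7647, -2.0588, 1.2353, -4.0588).
‖u_2‖ = 5.4665, so e_2 = (-0.5058, -0.3766, 0.2260, -0.7425).

Q = [[0.6860, -0.5058], [-0.1715, -0.3766], [0.6860, 0.2260], [-0.1715, -0.7425]], R = [[5.8310, -0.3430], [0.0000, 5.4665]]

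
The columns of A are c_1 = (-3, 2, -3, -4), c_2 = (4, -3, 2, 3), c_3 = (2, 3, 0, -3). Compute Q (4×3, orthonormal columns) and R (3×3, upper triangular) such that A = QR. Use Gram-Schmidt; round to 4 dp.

c_1 = (-3, 2, -3, -4); ‖c_1‖ = 6.1644, so e_1 = (-0.4867, 0.3244, -0.4867, -0.6489).
e_1·c_2 = (-0.4867)·4 + 0.3244·(-3) + (-0.4867)·2 + (-0.6489)·3 = -5.8400.
u_2 = c_2 + 5.8400·e_1 = (1.1579, -1.1053, -0.8421, -0.7895).
‖u_2‖ = 1.9735, so e_2 = (0.5867, -0.5600, -0.4267, -0.4000).
e_1·c_3 = (-0.4867)·2 + 0.3244·3 + (-0.4867)·0 + (-0.6489)·(-3) = 1.9467; e_2·c_3 = 0.5867·2 + (-0.5600)·3 + (-0.4267)·0 + (-0.4000)·(-3) = 0.6934.
u_3 = c_3 − 1.9467·e_1 − 0.6934·e_2 = (2.5405, 2.7568, 1.2432, -1.4595).
‖u_3‖ = 4.2107, so e_3 = (0.6034, 0.6547, 0.2953, -0.3466).

Q = [[-0.4867, 0.5867, 0.6034], [0.3244, -0.5600, 0.6547], [-0.4867, -0.4267, 0.2953], [-0.6489, -0.4000, -0.3466]], R = [[6.1644, -5.8400, 1.9467], [0.0000, 1.9735, 0.6934], [0.0000, 0.0000, 4.2107]]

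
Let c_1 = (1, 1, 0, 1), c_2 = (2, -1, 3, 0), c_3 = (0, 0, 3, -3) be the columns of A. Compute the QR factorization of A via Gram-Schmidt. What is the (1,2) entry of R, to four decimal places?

r_{12} = 0.5774

c_1 = (1, 1, 0, 1); ‖c_1‖ = 1.7321, so q_1 = (0.5774, 0.5774, 0.0000, 0.5774).
r_{12} = q_1·c_2 = 0.5774.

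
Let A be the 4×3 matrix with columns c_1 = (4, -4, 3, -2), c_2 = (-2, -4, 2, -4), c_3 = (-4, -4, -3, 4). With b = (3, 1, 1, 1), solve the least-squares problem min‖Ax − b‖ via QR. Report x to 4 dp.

c_1 = (4, -4, 3, -2); ‖c_1‖ = 6.7082, so e_1 = (0.5963, -0.5963, 0.4472, -0.2981).
e_1·c_2 = 0.5963·(-2) + (-0.5963)·(-4) + 0.4472·2 + (-0.2981)·(-4) = 3.2796.
u_2 = c_2 − 3.2796·e_1 = (-3.9556, -2.0444, 0.5333, -3.0222).
‖u_2‖ = 5.4078, so e_2 = (-0.7315, -0.3781, 0.0986, -0.5589).
e_1·c_3 = 0.5963·(-4) + (-0.5963)·(-4) + 0.4472·(-3) + (-0.2981)·4 = -2.5342; e_2·c_3 = (-0.7315)·(-4) + (-0.3781)·(-4) + 0.0986·(-3) + (-0.5589)·4 = 1.9067.
u_3 = c_3 + 2.5342·e_1 − 1.9067·e_2 = (-1.0942, -4.7903, -2.0547, 4.3100).
‖u_3‖ = 6.8514, so e_3 = (-0.1597, -0.6992, -0.2999, 0.6291).
Qᵀb = (1.3416, -3.0326, -0.8491).
Back-substitute: x_3 = -0.8491/6.8514 = -0.1239.
x_2 = (-3.0326 − 1.9067·(-0.1239))/5.4078 = -0.5171.
x_1 = (1.3416 − 3.2796·(-0.5171) + 2.5342·(-0.1239))/6.7082 = 0.4060.

x = (0.4060, -0.5171, -0.1239)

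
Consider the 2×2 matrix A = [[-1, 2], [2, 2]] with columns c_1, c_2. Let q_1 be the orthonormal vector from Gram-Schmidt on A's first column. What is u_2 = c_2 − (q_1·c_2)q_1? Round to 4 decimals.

q_1 = c_1/‖c_1‖ = (-1, 2)/2.2361 = (-0.4472, 0.8944).
r_{12} = q_1·c_2 = 0.8944.
u_2 = c_2 − 0.8944·q_1 = (2.4000, 1.2000).

u_2 = (2.4000, 1.2000)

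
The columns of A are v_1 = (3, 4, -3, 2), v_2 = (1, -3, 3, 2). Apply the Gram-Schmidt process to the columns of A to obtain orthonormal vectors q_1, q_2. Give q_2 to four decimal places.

q_1 = v_1/‖v_1‖ = (3, 4, -3, 2)/6.1644 = (0.4867, 0.6489, -0.4867, 0.3244).
r_{12} = q_1·v_2 = -2.2711.
u_2 = v_2 + 2.2711·q_1 = (2.1053, -1.5263, 1.8947, 2.7368).
‖u_2‖ = 4.2240, so q_2 = (0.4984, -0.3613, 0.4486, 0.6479).

q_2 = (0.4984, -0.3613, 0.4486, 0.6479)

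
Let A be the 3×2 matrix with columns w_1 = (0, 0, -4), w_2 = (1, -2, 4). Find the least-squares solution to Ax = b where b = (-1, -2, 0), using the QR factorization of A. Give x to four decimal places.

x = (0.6000, 0.6000)

e_1 = w_1/‖w_1‖ = (0, 0, -4)/4.0000 = (0.0000, 0.0000, -1.0000).
r_{12} = e_1·w_2 = -4.0000.
u_2 = w_2 + 4.0000·e_1 = (1.0000, -2.0000, 0.0000).
‖u_2‖ = 2.2361, so e_2 = (0.4472, -0.8944, 0.0000).
Qᵀb = (0.0000, 1.3416).
Back-substitute: x_2 = 1.3416/2.2361 = 0.6000.
x_1 = (0.0000 + 4.0000·0.6000)/4.0000 = 0.6000.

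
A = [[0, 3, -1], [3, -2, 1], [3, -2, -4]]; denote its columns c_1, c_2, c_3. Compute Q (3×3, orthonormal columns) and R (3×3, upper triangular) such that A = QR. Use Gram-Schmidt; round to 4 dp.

q_1 = c_1/‖c_1‖ = (0, 3, 3)/4.2426 = (0.0000, 0.7071, 0.7071).
r_{12} = q_1·c_2 = -2.8284.
u_2 = c_2 + 2.8284·q_1 = (3.0000, 0.0000, 0.0000).
‖u_2‖ = 3.0000, so q_2 = (1.0000, 0.0000, 0.0000).
r_{13} = q_1·c_3 = -2.1213; r_{23} = q_2·c_3 = -1.0000.
u_3 = c_3 + 2.1213·q_1 + 1.0000·q_2 = (0.0000, 2.5000, -2.5000).
‖u_3‖ = 3.5355, so q_3 = (0.0000, 0.7071, -0.7071).

Q = [[0.0000, 1.0000, 0.0000], [0.7071, 0.0000, 0.7071], [0.7071, 0.0000, -0.7071]], R = [[4.2426, -2.8284, -2.1213], [0.0000, 3.0000, -1.0000], [0.0000, 0.0000, 3.5355]]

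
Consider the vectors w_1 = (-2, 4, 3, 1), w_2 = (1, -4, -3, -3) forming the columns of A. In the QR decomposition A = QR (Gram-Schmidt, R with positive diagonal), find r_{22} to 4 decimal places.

r_{22} = 2.2361

w_1 = (-2, 4, 3, 1); ‖w_1‖ = 5.4772, so e_1 = (-0.3651, 0.7303, 0.5477, 0.1826).
e_1·w_2 = (-0.3651)·1 + 0.7303·(-4) + 0.5477·(-3) + 0.1826·(-3) = -5.4772.
u_2 = w_2 + 5.4772·e_1 = (-1.0000, 0.0000, 0.0000, -2.0000).
r_{22} = ‖u_2‖ = 2.2361.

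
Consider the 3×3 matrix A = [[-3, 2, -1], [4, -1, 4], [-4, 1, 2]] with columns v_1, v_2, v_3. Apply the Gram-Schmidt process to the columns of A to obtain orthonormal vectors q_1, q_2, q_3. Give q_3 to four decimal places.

q_3 = (0.0000, 0.7071, 0.7071)

q_1 = v_1/‖v_1‖ = (-3, 4, -4)/6.4031 = (-0.4685, 0.6247, -0.6247).
r_{12} = q_1·v_2 = -2.1864.
u_2 = v_2 + 2.1864·q_1 = (0.9756, 0.3659, -0.3659).
‖u_2‖ = 1.1043, so q_2 = (0.8835, 0.3313, -0.3313).
r_{13} = q_1·v_3 = 1.7179; r_{23} = q_2·v_3 = -0.2209.
u_3 = v_3 − 1.7179·q_1 + 0.2209·q_2 = (0.0000, 3.0000, 3.0000).
‖u_3‖ = 4.2426, so q_3 = (0.0000, 0.7071, 0.7071).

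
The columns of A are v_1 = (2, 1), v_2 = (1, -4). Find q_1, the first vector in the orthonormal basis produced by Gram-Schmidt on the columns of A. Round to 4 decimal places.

q_1 = (0.8944, 0.4472)

v_1 = (2, 1); ‖v_1‖ = 2.2361, so q_1 = (0.8944, 0.4472).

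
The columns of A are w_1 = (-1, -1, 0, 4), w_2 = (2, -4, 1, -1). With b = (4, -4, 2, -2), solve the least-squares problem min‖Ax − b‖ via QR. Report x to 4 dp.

x = (-0.3061, 1.2449)

w_1 = (-1, -1, 0, 4); ‖w_1‖ = 4.2426, so e_1 = (-0.2357, -0.2357, 0.0000, 0.9428).
e_1·w_2 = (-0.2357)·2 + (-0.2357)·(-4) + 0.0000·1 + 0.9428·(-1) = -0.4714.
u_2 = w_2 + 0.4714·e_1 = (1.8889, -4.1111, 1.0000, -0.5556).
‖u_2‖ = 4.6667, so e_2 = (0.4048, -0.8810, 0.2143, -0.1190).
Qᵀb = (-1.8856, 5.8095).
Back-substitute: x_2 = 5.8095/4.6667 = 1.2449.
x_1 = (-1.8856 + 0.4714·1.2449)/4.2426 = -0.3061.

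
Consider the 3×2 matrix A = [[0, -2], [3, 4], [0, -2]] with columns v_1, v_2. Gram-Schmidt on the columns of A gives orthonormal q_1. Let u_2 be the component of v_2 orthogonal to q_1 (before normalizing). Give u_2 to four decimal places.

q_1 = v_1/‖v_1‖ = (0, 3, 0)/3.0000 = (0.0000, 1.0000, 0.0000).
r_{12} = q_1·v_2 = 4.0000.
u_2 = v_2 − 4.0000·q_1 = (-2.0000, 0.0000, -2.0000).

u_2 = (-2.0000, 0.0000, -2.0000)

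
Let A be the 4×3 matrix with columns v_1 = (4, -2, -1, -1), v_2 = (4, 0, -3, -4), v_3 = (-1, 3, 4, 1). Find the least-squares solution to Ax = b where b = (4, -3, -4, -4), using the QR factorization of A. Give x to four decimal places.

q_1 = v_1/‖v_1‖ = (4, -2, -1, -1)/4.6904 = (0.8528, -0.4264, -0.2132, -0.2132).
r_{12} = q_1·v_2 = 4.9036.
u_2 = v_2 − 4.9036·q_1 = (-0.1818, 2.0909, -1.9545, -2.9545).
‖u_2‖ = 4.1176, so q_2 = (-0.0442, 0.5078, -0.4747, -0.7175).
r_{13} = q_1·v_3 = -3.1980; r_{23} = q_2·v_3 = -1.0487.
u_3 = v_3 + 3.1980·q_1 + 1.0487·q_2 = (1.6810, 2.1689, 2.8204, -0.4343).
‖u_3‖ = 3.9589, so q_3 = (0.4246, 0.5479, 0.7124, -0.1097).
Qᵀb = (6.3960, 3.0689, -2.3560).
Back-substitute: x_3 = -2.3560/3.9589 = -0.5951.
x_2 = (3.0689 + 1.0487·(-0.5951))/4.1176 = 0.5937.
x_1 = (6.3960 − 4.9036·0.5937 + 3.1980·(-0.5951))/4.6904 = 0.3372.

x = (0.3372, 0.5937, -0.5951)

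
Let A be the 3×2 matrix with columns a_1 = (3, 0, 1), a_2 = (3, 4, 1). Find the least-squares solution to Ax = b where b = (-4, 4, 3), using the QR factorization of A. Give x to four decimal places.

x = (-1.9000, 1.0000)

a_1 = (3, 0, 1); ‖a_1‖ = 3.1623, so q_1 = (0.9487, 0.0000, 0.3162).
q_1·a_2 = 0.9487·3 + 0.0000·4 + 0.3162·1 = 3.1623.
u_2 = a_2 − 3.1623·q_1 = (0.0000, 4.0000, 0.0000).
‖u_2‖ = 4.0000, so q_2 = (0.0000, 1.0000, 0.0000).
Qᵀb = (-2.8460, 4.0000).
Back-substitute: x_2 = 4.0000/4.0000 = 1.0000.
x_1 = (-2.8460 − 3.1623·1.0000)/3.1623 = -1.9000.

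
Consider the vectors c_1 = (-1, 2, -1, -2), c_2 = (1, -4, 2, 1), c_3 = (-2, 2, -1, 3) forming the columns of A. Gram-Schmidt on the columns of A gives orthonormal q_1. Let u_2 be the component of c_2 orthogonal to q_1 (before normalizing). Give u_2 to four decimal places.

u_2 = (-0.3000, -1.4000, 0.7000, -1.6000)

c_1 = (-1, 2, -1, -2); ‖c_1‖ = 3.1623, so q_1 = (-0.3162, 0.6325, -0.3162, -0.6325).
q_1·c_2 = (-0.3162)·1 + 0.6325·(-4) + (-0.3162)·2 + (-0.6325)·1 = -4.1110.
u_2 = c_2 + 4.1110·q_1 = (-0.3000, -1.4000, 0.7000, -1.6000).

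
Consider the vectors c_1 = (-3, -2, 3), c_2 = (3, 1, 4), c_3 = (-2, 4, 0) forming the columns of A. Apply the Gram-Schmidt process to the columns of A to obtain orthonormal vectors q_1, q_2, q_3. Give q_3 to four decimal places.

c_1 = (-3, -2, 3); ‖c_1‖ = 4.6904, so q_1 = (-0.6396, -0.4264, 0.6396).
q_1·c_2 = (-0.6396)·3 + (-0.4264)·1 + 0.6396·4 = 0.2132.
u_2 = c_2 − 0.2132·q_1 = (3.1364, 1.0909, 3.8636).
‖u_2‖ = 5.0946, so q_2 = (0.6156, 0.2141, 0.7584).
q_1·c_3 = (-0.6396)·(-2) + (-0.4264)·4 + 0.6396·0 = -0.4264; q_2·c_3 = 0.6156·(-2) + 0.2141·4 + 0.7584·0 = -0.3747.
u_3 = c_3 + 0.4264·q_1 + 0.3747·q_2 = (-2.0420, 3.8984, 0.5569).
‖u_3‖ = 4.4360, so q_3 = (-0.4603, 0.8788, 0.1255).

q_3 = (-0.4603, 0.8788, 0.1255)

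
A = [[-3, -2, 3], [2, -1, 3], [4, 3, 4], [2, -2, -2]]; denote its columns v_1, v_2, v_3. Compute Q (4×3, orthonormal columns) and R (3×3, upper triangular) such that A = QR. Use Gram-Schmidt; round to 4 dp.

v_1 = (-3, 2, 4, 2); ‖v_1‖ = 5.7446, so e_1 = (-0.5222, 0.3482, 0.6963, 0.3482).
e_1·v_2 = (-0.5222)·(-2) + 0.3482·(-1) + 0.6963·3 + 0.3482·(-2) = 2.0889.
u_2 = v_2 − 2.0889·e_1 = (-0.9091, -1.7273, 1.5455, -2.7273).
‖u_2‖ = 3.6927, so e_2 = (-0.2462, -0.4677, 0.4185, -0.7385).
e_1·v_3 = (-0.5222)·3 + 0.3482·3 + 0.6963·4 + 0.3482·(-2) = 1.5667; e_2·v_3 = (-0.2462)·3 + (-0.4677)·3 + 0.4185·4 + (-0.7385)·(-2) = 1.0094.
u_3 = v_3 − 1.5667·e_1 − 1.0094·e_2 = (4.0667, 2.9267, 2.4867, -1.8000).
‖u_3‖ = 5.8759, so e_3 = (0.6921, 0.4981, 0.4232, -0.3063).

Q = [[-0.5222, -0.2462, 0.6921], [0.3482, -0.4677, 0.4981], [0.6963, 0.4185, 0.4232], [0.3482, -0.7385, -0.3063]], R = [[5.7446, 2.0889, 1.5667], [0.0000, 3.6927, 1.0094], [0.0000, 0.0000, 5.8759]]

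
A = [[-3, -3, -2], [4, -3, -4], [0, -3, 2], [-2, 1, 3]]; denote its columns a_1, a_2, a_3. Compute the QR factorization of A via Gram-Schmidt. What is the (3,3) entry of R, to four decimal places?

a_1 = (-3, 4, 0, -2); ‖a_1‖ = 5.3852, so q_1 = (-0.5571, 0.7428, 0.0000, -0.3714).
q_1·a_2 = (-0.5571)·(-3) + 0.7428·(-3) + 0.0000·(-3) + (-0.3714)·1 = -0.9285.
u_2 = a_2 + 0.9285·q_1 = (-3.5172, -2.3103, -3.0000, 0.6552).
‖u_2‖ = 5.2094, so q_2 = (-0.6752, -0.4435, -0.5759, 0.1258).
q_1·a_3 = (-0.5571)·(-2) + 0.7428·(-4) + 0.0000·2 + (-0.3714)·3 = -2.9711; q_2·a_3 = (-0.6752)·(-2) + (-0.4435)·(-4) + (-0.5759)·2 + 0.1258·3 = 2.3499.
u_3 = a_3 + 2.9711·q_1 − 2.3499·q_2 = (-2.0686, -0.7510, 3.3532, 1.6010).
r_{33} = ‖u_3‖ = 4.3186.

r_{33} = 4.3186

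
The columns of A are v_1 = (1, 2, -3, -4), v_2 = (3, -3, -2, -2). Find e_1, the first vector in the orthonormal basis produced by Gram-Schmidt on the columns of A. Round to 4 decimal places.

v_1 = (1, 2, -3, -4); ‖v_1‖ = 5.4772, so e_1 = (0.1826, 0.3651, -0.5477, -0.7303).

e_1 = (0.1826, 0.3651, -0.5477, -0.7303)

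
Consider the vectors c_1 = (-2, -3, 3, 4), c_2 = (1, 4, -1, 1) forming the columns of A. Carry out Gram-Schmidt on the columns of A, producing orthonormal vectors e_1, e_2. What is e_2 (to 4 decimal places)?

e_2 = (0.0828, 0.7795, 0.0069, 0.6209)

c_1 = (-2, -3, 3, 4); ‖c_1‖ = 6.1644, so e_1 = (-0.3244, -0.4867, 0.4867, 0.6489).
e_1·c_2 = (-0.3244)·1 + (-0.4867)·4 + 0.4867·(-1) + 0.6489·1 = -2.1089.
u_2 = c_2 + 2.1089·e_1 = (0.3158, 2.9737, 0.0263, 2.3684).
‖u_2‖ = 3.8148, so e_2 = (0.0828, 0.7795, 0.0069, 0.6209).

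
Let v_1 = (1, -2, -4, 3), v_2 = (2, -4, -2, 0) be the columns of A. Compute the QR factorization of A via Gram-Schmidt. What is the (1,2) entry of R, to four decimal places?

r_{12} = 3.2863

e_1 = v_1/‖v_1‖ = (1, -2, -4, 3)/5.4772 = (0.1826, -0.3651, -0.7303, 0.5477).
r_{12} = e_1·v_2 = 3.2863.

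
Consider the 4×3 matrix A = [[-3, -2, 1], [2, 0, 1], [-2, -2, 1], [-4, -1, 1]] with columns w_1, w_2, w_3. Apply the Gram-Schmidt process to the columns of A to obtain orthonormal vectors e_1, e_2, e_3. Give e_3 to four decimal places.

w_1 = (-3, 2, -2, -4); ‖w_1‖ = 5.7446, so e_1 = (-0.5222, 0.3482, -0.3482, -0.6963).
e_1·w_2 = (-0.5222)·(-2) + 0.3482·0 + (-0.3482)·(-2) + (-0.6963)·(-1) = 2.4371.
u_2 = w_2 − 2.4371·e_1 = (-0.7273, -0.8485, -1.1515, 0.6970).
‖u_2‖ = 1.7495, so e_2 = (-0.4157, -0.4850, -0.6582, 0.3984).
e_1·w_3 = (-0.5222)·1 + 0.3482·1 + (-0.3482)·1 + (-0.6963)·1 = -1.2185; e_2·w_3 = (-0.4157)·1 + (-0.4850)·1 + (-0.6582)·1 + 0.3984·1 = -1.1605.
u_3 = w_3 + 1.2185·e_1 + 1.1605·e_2 = (-0.1188, 0.8614, -0.1881, 0.6139).
‖u_3‖ = 1.0809, so e_3 = (-0.1099, 0.7969, -0.1740, 0.5679).

e_3 = (-0.1099, 0.7969, -0.1740, 0.5679)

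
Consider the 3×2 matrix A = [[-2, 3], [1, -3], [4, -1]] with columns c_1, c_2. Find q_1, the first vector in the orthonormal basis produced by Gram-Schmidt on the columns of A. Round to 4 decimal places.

c_1 = (-2, 1, 4); ‖c_1‖ = 4.5826, so q_1 = (-0.4364, 0.2182, 0.8729).

q_1 = (-0.4364, 0.2182, 0.8729)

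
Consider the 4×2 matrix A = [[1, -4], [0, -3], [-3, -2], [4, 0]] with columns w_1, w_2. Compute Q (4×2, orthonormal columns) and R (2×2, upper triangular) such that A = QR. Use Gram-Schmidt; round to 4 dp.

Q = [[0.1961, -0.7591], [0.0000, -0.5586], [-0.5883, -0.3294], [0.7845, -0.0573]], R = [[5.0990, 0.3922], [0.0000, 5.3709]]

e_1 = w_1/‖w_1‖ = (1, 0, -3, 4)/5.0990 = (0.1961, 0.0000, -0.5883, 0.7845).
r_{12} = e_1·w_2 = 0.3922.
u_2 = w_2 − 0.3922·e_1 = (-4.0769, -3.0000, -1.7692, -0.3077).
‖u_2‖ = 5.3709, so e_2 = (-0.7591, -0.5586, -0.3294, -0.0573).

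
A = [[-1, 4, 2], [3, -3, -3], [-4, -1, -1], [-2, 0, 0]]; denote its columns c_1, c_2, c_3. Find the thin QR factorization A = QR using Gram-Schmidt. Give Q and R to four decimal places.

c_1 = (-1, 3, -4, -2); ‖c_1‖ = 5.4772, so q_1 = (-0.1826, 0.5477, -0.7303, -0.3651).
q_1·c_2 = (-0.1826)·4 + 0.5477·(-3) + (-0.7303)·(-1) + (-0.3651)·0 = -1.6432.
u_2 = c_2 + 1.6432·q_1 = (3.7000, -2.1000, -2.2000, -0.6000).
‖u_2‖ = 4.8270, so q_2 = (0.7665, -0.4351, -0.4558, -0.1243).
q_1·c_3 = (-0.1826)·2 + 0.5477·(-3) + (-0.7303)·(-1) + (-0.3651)·0 = -1.2780; q_2·c_3 = 0.7665·2 + (-0.4351)·(-3) + (-0.4558)·(-1) + (-0.1243)·0 = 3.2940.
u_3 = c_3 + 1.2780·q_1 − 3.2940·q_2 = (-0.7582, -0.8670, -0.4320, -0.0572).
‖u_3‖ = 1.2314, so q_3 = (-0.6157, -0.7040, -0.3508, -0.0465).

Q = [[-0.1826, 0.7665, -0.6157], [0.5477, -0.4351, -0.7040], [-0.7303, -0.4558, -0.3508], [-0.3651, -0.1243, -0.0465]], R = [[5.4772, -1.6432, -1.2780], [0.0000, 4.8270, 3.2940], [0.0000, 0.0000, 1.2314]]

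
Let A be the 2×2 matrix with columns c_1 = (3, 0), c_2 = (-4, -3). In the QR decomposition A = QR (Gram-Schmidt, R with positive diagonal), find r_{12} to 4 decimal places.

r_{12} = -4.0000

c_1 = (3, 0); ‖c_1‖ = 3.0000, so q_1 = (1.0000, 0.0000).
r_{12} = q_1·c_2 = -4.0000.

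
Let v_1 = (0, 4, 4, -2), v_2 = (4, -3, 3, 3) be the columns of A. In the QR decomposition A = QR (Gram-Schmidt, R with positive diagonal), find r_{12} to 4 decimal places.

q_1 = v_1/‖v_1‖ = (0, 4, 4, -2)/6.0000 = (0.0000, 0.6667, 0.6667, -0.3333).
r_{12} = q_1·v_2 = -1.0000.

r_{12} = -1.0000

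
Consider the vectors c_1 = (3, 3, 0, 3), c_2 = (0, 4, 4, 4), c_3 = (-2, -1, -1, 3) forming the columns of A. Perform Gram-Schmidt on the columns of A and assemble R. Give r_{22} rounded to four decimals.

c_1 = (3, 3, 0, 3); ‖c_1‖ = 5.1962, so e_1 = (0.5774, 0.5774, 0.0000, 0.5774).
e_1·c_2 = 0.5774·0 + 0.5774·4 + 0.0000·4 + 0.5774·4 = 4.6188.
u_2 = c_2 − 4.6188·e_1 = (-2.6667, 1.3333, 4.0000, 1.3333).
r_{22} = ‖u_2‖ = 5.1640.

r_{22} = 5.1640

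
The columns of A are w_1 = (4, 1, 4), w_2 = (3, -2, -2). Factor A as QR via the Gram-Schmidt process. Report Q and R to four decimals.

w_1 = (4, 1, 4); ‖w_1‖ = 5.7446, so q_1 = (0.6963, 0.1741, 0.6963).
q_1·w_2 = 0.6963·3 + 0.1741·(-2) + 0.6963·(-2) = 0.3482.
u_2 = w_2 − 0.3482·q_1 = (2.7576, -2.0606, -2.2424).
‖u_2‖ = 4.1084, so q_2 = (0.6712, -0.5016, -0.5458).

Q = [[0.6963, 0.6712], [0.1741, -0.5016], [0.6963, -0.5458]], R = [[5.7446, 0.3482], [0.0000, 4.1084]]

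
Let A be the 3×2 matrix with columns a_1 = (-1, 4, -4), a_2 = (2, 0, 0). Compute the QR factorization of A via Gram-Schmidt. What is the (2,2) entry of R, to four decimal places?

a_1 = (-1, 4, -4); ‖a_1‖ = 5.7446, so q_1 = (-0.1741, 0.6963, -0.6963).
q_1·a_2 = (-0.1741)·2 + 0.6963·0 + (-0.6963)·0 = -0.3482.
u_2 = a_2 + 0.3482·q_1 = (1.9394, 0.2424, -0.2424).
r_{22} = ‖u_2‖ = 1.9695.

r_{22} = 1.9695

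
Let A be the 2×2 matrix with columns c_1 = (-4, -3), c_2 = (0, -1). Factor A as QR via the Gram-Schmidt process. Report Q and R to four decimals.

q_1 = c_1/‖c_1‖ = (-4, -3)/5.0000 = (-0.8000, -0.6000).
r_{12} = q_1·c_2 = 0.6000.
u_2 = c_2 − 0.6000·q_1 = (0.4800, -0.6400).
‖u_2‖ = 0.8000, so q_2 = (0.6000, -0.8000).

Q = [[-0.8000, 0.6000], [-0.6000, -0.8000]], R = [[5.0000, 0.6000], [0.0000, 0.8000]]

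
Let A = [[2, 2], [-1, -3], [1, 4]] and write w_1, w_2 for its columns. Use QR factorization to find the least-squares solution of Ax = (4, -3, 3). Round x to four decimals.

x = (1.6415, 0.3774)

w_1 = (2, -1, 1); ‖w_1‖ = 2.4495, so q_1 = (0.8165, -0.4082, 0.4082).
q_1·w_2 = 0.8165·2 + (-0.4082)·(-3) + 0.4082·4 = 4.4907.
u_2 = w_2 − 4.4907·q_1 = (-1.6667, -1.1667, 2.1667).
‖u_2‖ = 2.9721, so q_2 = (-0.5608, -0.3925, 0.7290).
Qᵀb = (5.7155, 1.1215).
Back-substitute: x_2 = 1.1215/2.9721 = 0.3774.
x_1 = (5.7155 − 4.4907·0.3774)/2.4495 = 1.6415.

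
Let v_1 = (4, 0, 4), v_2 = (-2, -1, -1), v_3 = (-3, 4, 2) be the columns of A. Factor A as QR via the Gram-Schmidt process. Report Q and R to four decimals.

Q = [[0.7071, -0.4082, -0.5774], [0.0000, -0.8165, 0.5774], [0.7071, 0.4082, 0.5774]], R = [[5.6569, -2.1213, -0.7071], [0.0000, 1.2247, -1.2247], [0.0000, 0.0000, 5.1962]]

v_1 = (4, 0, 4); ‖v_1‖ = 5.6569, so q_1 = (0.7071, 0.0000, 0.7071).
q_1·v_2 = 0.7071·(-2) + 0.0000·(-1) + 0.7071·(-1) = -2.1213.
u_2 = v_2 + 2.1213·q_1 = (-0.5000, -1.0000, 0.5000).
‖u_2‖ = 1.2247, so q_2 = (-0.4082, -0.8165, 0.4082).
q_1·v_3 = 0.7071·(-3) + 0.0000·4 + 0.7071·2 = -0.7071; q_2·v_3 = (-0.4082)·(-3) + (-0.8165)·4 + 0.4082·2 = -1.2247.
u_3 = v_3 + 0.7071·q_1 + 1.2247·q_2 = (-3.0000, 3.0000, 3.0000).
‖u_3‖ = 5.1962, so q_3 = (-0.5774, 0.5774, 0.5774).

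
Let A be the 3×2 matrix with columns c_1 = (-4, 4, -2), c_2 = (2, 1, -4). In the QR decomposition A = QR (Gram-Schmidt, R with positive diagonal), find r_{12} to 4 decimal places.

r_{12} = 0.6667

q_1 = c_1/‖c_1‖ = (-4, 4, -2)/6.0000 = (-0.6667, 0.6667, -0.3333).
r_{12} = q_1·c_2 = 0.6667.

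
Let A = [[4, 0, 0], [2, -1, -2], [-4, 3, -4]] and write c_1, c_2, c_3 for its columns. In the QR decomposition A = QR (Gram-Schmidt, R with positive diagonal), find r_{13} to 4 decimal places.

r_{13} = 2.0000

q_1 = c_1/‖c_1‖ = (4, 2, -4)/6.0000 = (0.6667, 0.3333, -0.6667).
r_{13} = q_1·c_3 = 2.0000.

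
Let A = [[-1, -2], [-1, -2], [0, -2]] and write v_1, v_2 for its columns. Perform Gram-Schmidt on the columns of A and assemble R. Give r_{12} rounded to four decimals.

r_{12} = 2.8284

v_1 = (-1, -1, 0); ‖v_1‖ = 1.4142, so e_1 = (-0.7071, -0.7071, 0.0000).
r_{12} = e_1·v_2 = 2.8284.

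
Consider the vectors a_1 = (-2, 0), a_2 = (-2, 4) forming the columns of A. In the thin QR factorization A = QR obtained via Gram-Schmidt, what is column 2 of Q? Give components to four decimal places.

q_1 = a_1/‖a_1‖ = (-2, 0)/2.0000 = (-1.0000, 0.0000).
r_{12} = q_1·a_2 = 2.0000.
u_2 = a_2 − 2.0000·q_1 = (0.0000, 4.0000).
‖u_2‖ = 4.0000, so q_2 = (0.0000, 1.0000).

q_2 = (0.0000, 1.0000)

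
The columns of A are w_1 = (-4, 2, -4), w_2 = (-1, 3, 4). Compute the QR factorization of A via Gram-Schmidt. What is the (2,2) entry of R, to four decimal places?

r_{22} = 5.0000

w_1 = (-4, 2, -4); ‖w_1‖ = 6.0000, so e_1 = (-0.6667, 0.3333, -0.6667).
e_1·w_2 = (-0.6667)·(-1) + 0.3333·3 + (-0.6667)·4 = -1.0000.
u_2 = w_2 + 1.0000·e_1 = (-1.6667, 3.3333, 3.3333).
r_{22} = ‖u_2‖ = 5.0000.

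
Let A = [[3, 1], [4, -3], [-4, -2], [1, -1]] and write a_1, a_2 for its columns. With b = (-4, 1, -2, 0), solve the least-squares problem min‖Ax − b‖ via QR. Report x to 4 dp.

x = (-0.0096, -0.2013)

a_1 = (3, 4, -4, 1); ‖a_1‖ = 6.4807, so q_1 = (0.4629, 0.6172, -0.6172, 0.1543).
q_1·a_2 = 0.4629·1 + 0.6172·(-3) + (-0.6172)·(-2) + 0.1543·(-1) = -0.3086.
u_2 = a_2 + 0.3086·q_1 = (1.1429, -2.8095, -2.1905, -0.9524).
‖u_2‖ = 3.8607, so q_2 = (0.2960, -0.7277, -0.5674, -0.2467).
Qᵀb = (0.0000, -0.7771).
Back-substitute: x_2 = -0.7771/3.8607 = -0.2013.
x_1 = (0.0000 + 0.3086·(-0.2013))/6.4807 = -0.0096.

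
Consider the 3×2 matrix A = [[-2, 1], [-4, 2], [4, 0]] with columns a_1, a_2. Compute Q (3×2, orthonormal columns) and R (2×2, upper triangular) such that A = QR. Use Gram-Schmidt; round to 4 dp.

a_1 = (-2, -4, 4); ‖a_1‖ = 6.0000, so q_1 = (-0.3333, -0.6667, 0.6667).
q_1·a_2 = (-0.3333)·1 + (-0.6667)·2 + 0.6667·0 = -1.6667.
u_2 = a_2 + 1.6667·q_1 = (0.4444, 0.8889, 1.1111).
‖u_2‖ = 1.4907, so q_2 = (0.2981, 0.5963, 0.7454).

Q = [[-0.3333, 0.2981], [-0.6667, 0.5963], [0.6667, 0.7454]], R = [[6.0000, -1.6667], [0.0000, 1.4907]]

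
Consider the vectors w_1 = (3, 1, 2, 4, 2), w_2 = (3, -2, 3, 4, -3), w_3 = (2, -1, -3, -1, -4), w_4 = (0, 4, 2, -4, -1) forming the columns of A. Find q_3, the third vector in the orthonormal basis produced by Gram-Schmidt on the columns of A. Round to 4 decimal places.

q_1 = w_1/‖w_1‖ = (3, 1, 2, 4, 2)/5.8310 = (0.5145, 0.1715, 0.3430, 0.6860, 0.3430).
r_{12} = q_1·w_2 = 3.9445.
u_2 = w_2 − 3.9445·q_1 = (0.9706, -2.6765, 1.6471, 1.2941, -4.3529).
‖u_2‖ = 5.6072, so q_2 = (0.1731, -0.4773, 0.2937, 0.2308, -0.7763).
r_{13} = q_1·w_3 = -2.2295; r_{23} = q_2·w_3 = 2.8167.
u_3 = w_3 + 2.2295·q_1 − 2.8167·q_2 = (2.6595, 0.7268, -3.0627, -0.1207, -1.0486).
‖u_3‖ = 4.2539, so q_3 = (0.6252, 0.1709, -0.7200, -0.0284, -0.2465).

q_3 = (0.6252, 0.1709, -0.7200, -0.0284, -0.2465)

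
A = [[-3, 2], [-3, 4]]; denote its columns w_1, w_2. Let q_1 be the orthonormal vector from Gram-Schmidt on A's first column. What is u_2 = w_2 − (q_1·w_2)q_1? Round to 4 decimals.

u_2 = (-1.0000, 1.0000)

w_1 = (-3, -3); ‖w_1‖ = 4.2426, so q_1 = (-0.7071, -0.7071).
q_1·w_2 = (-0.7071)·2 + (-0.7071)·4 = -4.2426.
u_2 = w_2 + 4.2426·q_1 = (-1.0000, 1.0000).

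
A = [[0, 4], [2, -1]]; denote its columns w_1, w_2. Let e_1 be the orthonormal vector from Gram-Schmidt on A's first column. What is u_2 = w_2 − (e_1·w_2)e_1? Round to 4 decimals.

e_1 = w_1/‖w_1‖ = (0, 2)/2.0000 = (0.0000, 1.0000).
r_{12} = e_1·w_2 = -1.0000.
u_2 = w_2 + 1.0000·e_1 = (4.0000, 0.0000).

u_2 = (4.0000, 0.0000)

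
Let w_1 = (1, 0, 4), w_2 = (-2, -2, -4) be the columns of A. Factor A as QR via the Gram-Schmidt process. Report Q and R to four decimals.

Q = [[0.2425, -0.4234], [0.0000, -0.8997], [0.9701, 0.1059]], R = [[4.1231, -4.3656], [0.0000, 2.2229]]

w_1 = (1, 0, 4); ‖w_1‖ = 4.1231, so e_1 = (0.2425, 0.0000, 0.9701).
e_1·w_2 = 0.2425·(-2) + 0.0000·(-2) + 0.9701·(-4) = -4.3656.
u_2 = w_2 + 4.3656·e_1 = (-0.9412, -2.0000, 0.2353).
‖u_2‖ = 2.2229, so e_2 = (-0.4234, -0.8997, 0.1059).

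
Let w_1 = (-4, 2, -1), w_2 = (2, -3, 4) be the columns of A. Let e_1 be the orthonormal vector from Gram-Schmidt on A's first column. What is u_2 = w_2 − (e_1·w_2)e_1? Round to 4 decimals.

u_2 = (-1.4286, -1.2857, 3.1429)

w_1 = (-4, 2, -1); ‖w_1‖ = 4.5826, so e_1 = (-0.8729, 0.4364, -0.2182).
e_1·w_2 = (-0.8729)·2 + 0.4364·(-3) + (-0.2182)·4 = -3.9279.
u_2 = w_2 + 3.9279·e_1 = (-1.4286, -1.2857, 3.1429).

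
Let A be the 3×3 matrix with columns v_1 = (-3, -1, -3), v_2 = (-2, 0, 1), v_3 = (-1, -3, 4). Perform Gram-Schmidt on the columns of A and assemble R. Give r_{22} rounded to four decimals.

v_1 = (-3, -1, -3); ‖v_1‖ = 4.3589, so q_1 = (-0.6882, -0.2294, -0.6882).
q_1·v_2 = (-0.6882)·(-2) + (-0.2294)·0 + (-0.6882)·1 = 0.6882.
u_2 = v_2 − 0.6882·q_1 = (-1.5263, 0.1579, 1.4737).
r_{22} = ‖u_2‖ = 2.1275.

r_{22} = 2.1275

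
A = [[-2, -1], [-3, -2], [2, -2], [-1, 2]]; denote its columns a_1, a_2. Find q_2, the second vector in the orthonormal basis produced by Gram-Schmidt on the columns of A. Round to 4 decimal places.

q_1 = a_1/‖a_1‖ = (-2, -3, 2, -1)/4.2426 = (-0.4714, -0.7071, 0.4714, -0.2357).
r_{12} = q_1·a_2 = 0.4714.
u_2 = a_2 − 0.4714·q_1 = (-0.7778, -1.6667, -2.2222, 2.1111).
‖u_2‖ = 3.5746, so q_2 = (-0.2176, -0.4663, -0.6217, 0.5906).

q_2 = (-0.2176, -0.4663, -0.6217, 0.5906)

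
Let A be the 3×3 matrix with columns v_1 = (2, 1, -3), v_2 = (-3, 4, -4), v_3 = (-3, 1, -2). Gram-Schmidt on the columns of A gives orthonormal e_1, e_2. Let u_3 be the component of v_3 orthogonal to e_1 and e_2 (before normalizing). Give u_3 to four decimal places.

u_3 = (-0.4895, -1.0401, -0.6730)

v_1 = (2, 1, -3); ‖v_1‖ = 3.7417, so e_1 = (0.5345, 0.2673, -0.8018).
e_1·v_2 = 0.5345·(-3) + 0.2673·4 + (-0.8018)·(-4) = 2.6726.
u_2 = v_2 − 2.6726·e_1 = (-4.4286, 3.2857, -1.8571).
‖u_2‖ = 5.8187, so e_2 = (-0.7611, 0.5647, -0.3192).
e_1·v_3 = 0.5345·(-3) + 0.2673·1 + (-0.8018)·(-2) = 0.2673; e_2·v_3 = (-0.7611)·(-3) + 0.5647·1 + (-0.3192)·(-2) = 3.4863.
u_3 = v_3 − 0.2673·e_1 − 3.4863·e_2 = (-0.4895, -1.0401, -0.6730).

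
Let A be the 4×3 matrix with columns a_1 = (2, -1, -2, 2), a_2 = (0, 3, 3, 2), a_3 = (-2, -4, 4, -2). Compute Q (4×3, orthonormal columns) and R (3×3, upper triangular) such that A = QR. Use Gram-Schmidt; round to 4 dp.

Q = [[0.5547, 0.1717, 0.0351], [-0.2774, 0.5837, -0.7567], [-0.5547, 0.4979, 0.6194], [0.5547, 0.6180, 0.2060]], R = [[3.6056, -1.3868, -3.3282], [0.0000, 4.4807, -1.9228], [0.0000, 0.0000, 5.0226]]

q_1 = a_1/‖a_1‖ = (2, -1, -2, 2)/3.6056 = (0.5547, -0.2774, -0.5547, 0.5547).
r_{12} = q_1·a_2 = -1.3868.
u_2 = a_2 + 1.3868·q_1 = (0.7692, 2.6154, 2.2308, 2.7692).
‖u_2‖ = 4.4807, so q_2 = (0.1717, 0.5837, 0.4979, 0.6180).
r_{13} = q_1·a_3 = -3.3282; r_{23} = q_2·a_3 = -1.9228.
u_3 = a_3 + 3.3282·q_1 + 1.9228·q_2 = (0.1762, -3.8008, 3.1111, 1.0345).
‖u_3‖ = 5.0226, so q_3 = (0.0351, -0.7567, 0.6194, 0.2060).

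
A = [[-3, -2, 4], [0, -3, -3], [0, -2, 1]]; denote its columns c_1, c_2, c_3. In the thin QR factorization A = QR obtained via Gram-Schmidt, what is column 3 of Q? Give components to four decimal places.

e_1 = c_1/‖c_1‖ = (-3, 0, 0)/3.0000 = (-1.0000, 0.0000, 0.0000).
r_{12} = e_1·c_2 = 2.0000.
u_2 = c_2 − 2.0000·e_1 = (0.0000, -3.0000, -2.0000).
‖u_2‖ = 3.6056, so e_2 = (0.0000, -0.8321, -0.5547).
r_{13} = e_1·c_3 = -4.0000; r_{23} = e_2·c_3 = 1.9415.
u_3 = c_3 + 4.0000·e_1 − 1.9415·e_2 = (0.0000, -1.3846, 2.0769).
‖u_3‖ = 2.4962, so e_3 = (0.0000, -0.5547, 0.8321).

e_3 = (0.0000, -0.5547, 0.8321)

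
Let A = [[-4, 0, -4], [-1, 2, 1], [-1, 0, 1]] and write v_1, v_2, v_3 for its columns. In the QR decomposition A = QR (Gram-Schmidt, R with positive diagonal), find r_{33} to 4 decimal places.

v_1 = (-4, -1, -1); ‖v_1‖ = 4.2426, so e_1 = (-0.9428, -0.2357, -0.2357).
e_1·v_2 = (-0.9428)·0 + (-0.2357)·2 + (-0.2357)·0 = -0.4714.
u_2 = v_2 + 0.4714·e_1 = (-0.4444, 1.8889, -0.1111).
‖u_2‖ = 1.9437, so e_2 = (-0.2287, 0.9718, -0.0572).
e_1·v_3 = (-0.9428)·(-4) + (-0.2357)·1 + (-0.2357)·1 = 3.2998; e_2·v_3 = (-0.2287)·(-4) + 0.9718·1 + (-0.0572)·1 = 1.8293.
u_3 = v_3 − 3.2998·e_1 − 1.8293·e_2 = (-0.4706, 0.0000, 1.8824).
r_{33} = ‖u_3‖ = 1.9403.

r_{33} = 1.9403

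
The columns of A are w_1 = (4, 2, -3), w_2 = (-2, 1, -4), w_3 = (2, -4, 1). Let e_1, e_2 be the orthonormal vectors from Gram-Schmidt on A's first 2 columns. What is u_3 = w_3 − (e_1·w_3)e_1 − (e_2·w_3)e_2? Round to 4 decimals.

w_1 = (4, 2, -3); ‖w_1‖ = 5.3852, so e_1 = (0.7428, 0.3714, -0.5571).
e_1·w_2 = 0.7428·(-2) + 0.3714·1 + (-0.5571)·(-4) = 1.1142.
u_2 = w_2 − 1.1142·e_1 = (-2.8276, 0.5862, -3.3793).
‖u_2‖ = 4.4451, so e_2 = (-0.6361, 0.1319, -0.7602).
e_1·w_3 = 0.7428·2 + 0.3714·(-4) + (-0.5571)·1 = -0.5571; e_2·w_3 = (-0.6361)·2 + 0.1319·(-4) + (-0.7602)·1 = -2.5600.
u_3 = w_3 + 0.5571·e_1 + 2.5600·e_2 = (0.7853, -3.4555, -1.2565).

u_3 = (0.7853, -3.4555, -1.2565)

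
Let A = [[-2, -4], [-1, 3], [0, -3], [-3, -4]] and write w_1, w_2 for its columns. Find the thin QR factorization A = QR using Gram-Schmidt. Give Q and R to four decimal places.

q_1 = w_1/‖w_1‖ = (-2, -1, 0, -3)/3.7417 = (-0.5345, -0.2673, 0.0000, -0.8018).
r_{12} = q_1·w_2 = 4.5434.
u_2 = w_2 − 4.5434·q_1 = (-1.5714, 4.2143, -3.0000, -0.3571).
‖u_2‖ = 5.4182, so q_2 = (-0.2900, 0.7778, -0.5537, -0.0659).

Q = [[-0.5345, -0.2900], [-0.2673, 0.7778], [0.0000, -0.5537], [-0.8018, -0.0659]], R = [[3.7417, 4.5434], [0.0000, 5.4182]]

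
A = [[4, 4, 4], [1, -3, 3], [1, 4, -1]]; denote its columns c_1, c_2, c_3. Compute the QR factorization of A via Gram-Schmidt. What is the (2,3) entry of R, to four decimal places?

c_1 = (4, 1, 1); ‖c_1‖ = 4.2426, so e_1 = (0.9428, 0.2357, 0.2357).
e_1·c_2 = 0.9428·4 + 0.2357·(-3) + 0.2357·4 = 4.0069.
u_2 = c_2 − 4.0069·e_1 = (0.2222, -3.9444, 3.0556).
‖u_2‖ = 4.9944, so e_2 = (0.0445, -0.7898, 0.6118).
r_{23} = e_2·c_3 = -2.8031.

r_{23} = -2.8031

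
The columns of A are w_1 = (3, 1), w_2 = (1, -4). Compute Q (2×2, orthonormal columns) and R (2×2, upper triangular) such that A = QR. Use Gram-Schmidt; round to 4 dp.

Q = [[0.9487, 0.3162], [0.3162, -0.9487]], R = [[3.1623, -0.3162], [0.0000, 4.1110]]

w_1 = (3, 1); ‖w_1‖ = 3.1623, so e_1 = (0.9487, 0.3162).
e_1·w_2 = 0.9487·1 + 0.3162·(-4) = -0.3162.
u_2 = w_2 + 0.3162·e_1 = (1.3000, -3.9000).
‖u_2‖ = 4.1110, so e_2 = (0.3162, -0.9487).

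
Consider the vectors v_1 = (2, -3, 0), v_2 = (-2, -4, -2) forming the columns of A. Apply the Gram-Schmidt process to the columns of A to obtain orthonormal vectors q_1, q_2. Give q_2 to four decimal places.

q_2 = (-0.7397, -0.4931, -0.4579)

v_1 = (2, -3, 0); ‖v_1‖ = 3.6056, so q_1 = (0.5547, -0.8321, 0.0000).
q_1·v_2 = 0.5547·(-2) + (-0.8321)·(-4) + 0.0000·(-2) = 2.2188.
u_2 = v_2 − 2.2188·q_1 = (-3.2308, -2.1538, -2.0000).
‖u_2‖ = 4.3677, so q_2 = (-0.7397, -0.4931, -0.4579).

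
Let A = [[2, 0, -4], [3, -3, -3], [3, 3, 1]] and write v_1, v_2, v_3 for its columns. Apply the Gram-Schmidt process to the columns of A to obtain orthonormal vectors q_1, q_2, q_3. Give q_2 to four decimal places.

q_2 = (0.0000, -0.7071, 0.7071)

v_1 = (2, 3, 3); ‖v_1‖ = 4.6904, so q_1 = (0.4264, 0.6396, 0.6396).
q_1·v_2 = 0.4264·0 + 0.6396·(-3) + 0.6396·3 = 0.0000.
u_2 = v_2 + 0.0000·q_1 = (0.0000, -3.0000, 3.0000).
‖u_2‖ = 4.2426, so q_2 = (0.0000, -0.7071, 0.7071).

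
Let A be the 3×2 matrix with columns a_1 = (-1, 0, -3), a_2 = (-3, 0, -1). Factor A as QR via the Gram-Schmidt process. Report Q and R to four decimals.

a_1 = (-1, 0, -3); ‖a_1‖ = 3.1623, so e_1 = (-0.3162, 0.0000, -0.9487).
e_1·a_2 = (-0.3162)·(-3) + 0.0000·0 + (-0.9487)·(-1) = 1.8974.
u_2 = a_2 − 1.8974·e_1 = (-2.4000, 0.0000, 0.8000).
‖u_2‖ = 2.5298, so e_2 = (-0.9487, 0.0000, 0.3162).

Q = [[-0.3162, -0.9487], [0.0000, 0.0000], [-0.9487, 0.3162]], R = [[3.1623, 1.8974], [0.0000, 2.5298]]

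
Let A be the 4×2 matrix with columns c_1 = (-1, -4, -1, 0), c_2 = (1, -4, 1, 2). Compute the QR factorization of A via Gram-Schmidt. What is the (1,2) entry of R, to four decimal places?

c_1 = (-1, -4, -1, 0); ‖c_1‖ = 4.2426, so q_1 = (-0.2357, -0.9428, -0.2357, 0.0000).
r_{12} = q_1·c_2 = 3.2998.

r_{12} = 3.2998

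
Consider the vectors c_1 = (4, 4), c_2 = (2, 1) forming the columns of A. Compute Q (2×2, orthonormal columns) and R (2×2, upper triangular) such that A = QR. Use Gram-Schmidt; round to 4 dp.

Q = [[0.7071, 0.7071], [0.7071, -0.7071]], R = [[5.6569, 2.1213], [0.0000, 0.7071]]

e_1 = c_1/‖c_1‖ = (4, 4)/5.6569 = (0.7071, 0.7071).
r_{12} = e_1·c_2 = 2.1213.
u_2 = c_2 − 2.1213·e_1 = (0.5000, -0.5000).
‖u_2‖ = 0.7071, so e_2 = (0.7071, -0.7071).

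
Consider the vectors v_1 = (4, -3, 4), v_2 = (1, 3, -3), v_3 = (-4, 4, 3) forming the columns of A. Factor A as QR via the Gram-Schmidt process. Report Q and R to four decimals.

Q = [[0.6247, 0.7690, -0.1355], [-0.4685, 0.5080, 0.7228], [0.6247, -0.3880, 0.6776]], R = [[6.4031, -2.6550, -2.4988], [0.0000, 3.4571, -2.2083], [0.0000, 0.0000, 5.4662]]

e_1 = v_1/‖v_1‖ = (4, -3, 4)/6.4031 = (0.6247, -0.4685, 0.6247).
r_{12} = e_1·v_2 = -2.6550.
u_2 = v_2 + 2.6550·e_1 = (2.6585, 1.7561, -1.3415).
‖u_2‖ = 3.4571, so e_2 = (0.7690, 0.5080, -0.3880).
r_{13} = e_1·v_3 = -2.4988; r_{23} = e_2·v_3 = -2.2083.
u_3 = v_3 + 2.4988·e_1 + 2.2083·e_2 = (-0.7408, 3.9510, 3.7041).
‖u_3‖ = 5.4662, so e_3 = (-0.1355, 0.7228, 0.6776).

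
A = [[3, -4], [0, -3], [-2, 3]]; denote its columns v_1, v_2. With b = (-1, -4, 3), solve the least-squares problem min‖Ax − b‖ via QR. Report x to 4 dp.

x = (1.2203, 1.3814)

v_1 = (3, 0, -2); ‖v_1‖ = 3.6056, so e_1 = (0.8321, 0.0000, -0.5547).
e_1·v_2 = 0.8321·(-4) + 0.0000·(-3) + (-0.5547)·3 = -4.9923.
u_2 = v_2 + 4.9923·e_1 = (0.1538, -3.0000, 0.2308).
‖u_2‖ = 3.0128, so e_2 = (0.0511, -0.9958, 0.0766).
Qᵀb = (-2.4962, 4.1617).
Back-substitute: x_2 = 4.1617/3.0128 = 1.3814.
x_1 = (-2.4962 + 4.9923·1.3814)/3.6056 = 1.2203.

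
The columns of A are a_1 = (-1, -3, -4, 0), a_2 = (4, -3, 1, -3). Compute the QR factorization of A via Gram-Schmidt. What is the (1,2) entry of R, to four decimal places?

a_1 = (-1, -3, -4, 0); ‖a_1‖ = 5.0990, so q_1 = (-0.1961, -0.5883, -0.7845, 0.0000).
r_{12} = q_1·a_2 = 0.1961.

r_{12} = 0.1961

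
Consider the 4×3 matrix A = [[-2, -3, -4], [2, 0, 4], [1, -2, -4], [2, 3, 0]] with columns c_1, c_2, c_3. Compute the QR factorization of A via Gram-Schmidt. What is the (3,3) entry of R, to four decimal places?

r_{33} = 5.3682

q_1 = c_1/‖c_1‖ = (-2, 2, 1, 2)/3.6056 = (-0.5547, 0.5547, 0.2774, 0.5547).
r_{12} = q_1·c_2 = 2.7735.
u_2 = c_2 − 2.7735·q_1 = (-1.4615, -1.5385, -2.7692, 1.4615).
‖u_2‖ = 3.7826, so q_2 = (-0.3864, -0.4067, -0.7321, 0.3864).
r_{13} = q_1·c_3 = 3.3282; r_{23} = q_2·c_3 = 2.8471.
u_3 = c_3 − 3.3282·q_1 − 2.8471·q_2 = (-1.0538, 3.3118, -2.8387, -2.9462).
r_{33} = ‖u_3‖ = 5.3682.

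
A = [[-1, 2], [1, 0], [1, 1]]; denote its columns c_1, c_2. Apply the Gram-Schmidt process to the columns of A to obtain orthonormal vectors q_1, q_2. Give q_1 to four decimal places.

c_1 = (-1, 1, 1); ‖c_1‖ = 1.7321, so q_1 = (-0.5774, 0.5774, 0.5774).

q_1 = (-0.5774, 0.5774, 0.5774)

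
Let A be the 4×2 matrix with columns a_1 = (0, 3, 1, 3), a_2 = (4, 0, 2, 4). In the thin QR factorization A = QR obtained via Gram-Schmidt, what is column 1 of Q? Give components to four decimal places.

a_1 = (0, 3, 1, 3); ‖a_1‖ = 4.3589, so q_1 = (0.0000, 0.6882, 0.2294, 0.6882).

q_1 = (0.0000, 0.6882, 0.2294, 0.6882)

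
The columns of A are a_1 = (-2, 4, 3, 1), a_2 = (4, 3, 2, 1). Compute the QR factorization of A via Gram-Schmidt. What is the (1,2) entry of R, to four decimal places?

r_{12} = 2.0083

a_1 = (-2, 4, 3, 1); ‖a_1‖ = 5.4772, so q_1 = (-0.3651, 0.7303, 0.5477, 0.1826).
r_{12} = q_1·a_2 = 2.0083.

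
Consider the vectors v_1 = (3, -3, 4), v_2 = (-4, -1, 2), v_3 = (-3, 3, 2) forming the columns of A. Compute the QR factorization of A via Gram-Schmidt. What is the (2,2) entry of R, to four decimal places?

e_1 = v_1/‖v_1‖ = (3, -3, 4)/5.8310 = (0.5145, -0.5145, 0.6860).
r_{12} = e_1·v_2 = -0.1715.
u_2 = v_2 + 0.1715·e_1 = (-3.9118, -1.0882, 2.1176).
r_{22} = ‖u_2‖ = 4.5794.

r_{22} = 4.5794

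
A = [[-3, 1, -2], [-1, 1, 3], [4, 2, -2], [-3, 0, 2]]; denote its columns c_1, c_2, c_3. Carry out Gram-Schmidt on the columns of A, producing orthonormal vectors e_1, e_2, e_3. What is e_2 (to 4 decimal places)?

c_1 = (-3, -1, 4, -3); ‖c_1‖ = 5.9161, so e_1 = (-0.5071, -0.1690, 0.6761, -0.5071).
e_1·c_2 = (-0.5071)·1 + (-0.1690)·1 + 0.6761·2 + (-0.5071)·0 = 0.6761.
u_2 = c_2 − 0.6761·e_1 = (1.3429, 1.1143, 1.5429, 0.3429).
‖u_2‖ = 2.3543, so e_2 = (0.5704, 0.4733, 0.6553, 0.1456).

e_2 = (0.5704, 0.4733, 0.6553, 0.1456)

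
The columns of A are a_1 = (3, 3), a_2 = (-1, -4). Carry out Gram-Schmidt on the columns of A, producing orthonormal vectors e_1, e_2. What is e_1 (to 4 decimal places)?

a_1 = (3, 3); ‖a_1‖ = 4.2426, so e_1 = (0.7071, 0.7071).

e_1 = (0.7071, 0.7071)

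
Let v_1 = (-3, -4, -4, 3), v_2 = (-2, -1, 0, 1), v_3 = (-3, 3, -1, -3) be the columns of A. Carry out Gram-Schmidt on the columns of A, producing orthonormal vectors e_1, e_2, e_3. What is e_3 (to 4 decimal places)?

e_3 = (-0.5016, 0.4650, -0.4925, -0.5382)

v_1 = (-3, -4, -4, 3); ‖v_1‖ = 7.0711, so e_1 = (-0.4243, -0.5657, -0.5657, 0.4243).
e_1·v_2 = (-0.4243)·(-2) + (-0.5657)·(-1) + (-0.5657)·0 + 0.4243·1 = 1.8385.
u_2 = v_2 − 1.8385·e_1 = (-1.2200, 0.0400, 1.0400, 0.2200).
‖u_2‖ = 1.6186, so e_2 = (-0.7537, 0.0247, 0.6425, 0.1359).
e_1·v_3 = (-0.4243)·(-3) + (-0.5657)·3 + (-0.5657)·(-1) + 0.4243·(-3) = -1.1314; e_2·v_3 = (-0.7537)·(-3) + 0.0247·3 + 0.6425·(-1) + 0.1359·(-3) = 1.2850.
u_3 = v_3 + 1.1314·e_1 − 1.2850·e_2 = (-2.5115, 2.3282, -2.4656, -2.6947).
‖u_3‖ = 5.0069, so e_3 = (-0.5016, 0.4650, -0.4925, -0.5382).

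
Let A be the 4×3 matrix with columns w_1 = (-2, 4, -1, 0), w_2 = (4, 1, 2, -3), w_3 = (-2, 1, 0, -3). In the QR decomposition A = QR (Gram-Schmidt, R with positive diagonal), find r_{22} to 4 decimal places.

r_{22} = 5.3184

q_1 = w_1/‖w_1‖ = (-2, 4, -1, 0)/4.5826 = (-0.4364, 0.8729, -0.2182, 0.0000).
r_{12} = q_1·w_2 = -1.3093.
u_2 = w_2 + 1.3093·q_1 = (3.4286, 2.1429, 1.7143, -3.0000).
r_{22} = ‖u_2‖ = 5.3184.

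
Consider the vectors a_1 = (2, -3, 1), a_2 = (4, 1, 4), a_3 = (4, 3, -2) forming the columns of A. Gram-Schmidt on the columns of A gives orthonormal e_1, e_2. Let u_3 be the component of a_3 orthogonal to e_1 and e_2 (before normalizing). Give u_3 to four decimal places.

a_1 = (2, -3, 1); ‖a_1‖ = 3.7417, so e_1 = (0.5345, -0.8018, 0.2673).
e_1·a_2 = 0.5345·4 + (-0.8018)·1 + 0.2673·4 = 2.4054.
u_2 = a_2 − 2.4054·e_1 = (2.7143, 2.9286, 3.3571).
‖u_2‖ = 5.2167, so e_2 = (0.5203, 0.5614, 0.6435).
e_1·a_3 = 0.5345·4 + (-0.8018)·3 + 0.2673·(-2) = -0.8018; e_2·a_3 = 0.5203·4 + 0.5614·3 + 0.6435·(-2) = 2.4783.
u_3 = a_3 + 0.8018·e_1 − 2.4783·e_2 = (3.1391, 0.9659, -3.3806).

u_3 = (3.1391, 0.9659, -3.3806)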